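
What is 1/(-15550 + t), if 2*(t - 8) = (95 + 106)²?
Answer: 2/9317 ≈ 0.00021466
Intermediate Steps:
t = 40417/2 (t = 8 + (95 + 106)²/2 = 8 + (½)*201² = 8 + (½)*40401 = 8 + 40401/2 = 40417/2 ≈ 20209.)
1/(-15550 + t) = 1/(-15550 + 40417/2) = 1/(9317/2) = 2/9317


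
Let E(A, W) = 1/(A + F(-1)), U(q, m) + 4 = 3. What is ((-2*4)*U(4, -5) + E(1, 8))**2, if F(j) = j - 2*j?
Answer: 289/4 ≈ 72.250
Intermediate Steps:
U(q, m) = -1 (U(q, m) = -4 + 3 = -1)
F(j) = -j
E(A, W) = 1/(1 + A) (E(A, W) = 1/(A - 1*(-1)) = 1/(A + 1) = 1/(1 + A))
((-2*4)*U(4, -5) + E(1, 8))**2 = (-2*4*(-1) + 1/(1 + 1))**2 = (-8*(-1) + 1/2)**2 = (8 + 1/2)**2 = (17/2)**2 = 289/4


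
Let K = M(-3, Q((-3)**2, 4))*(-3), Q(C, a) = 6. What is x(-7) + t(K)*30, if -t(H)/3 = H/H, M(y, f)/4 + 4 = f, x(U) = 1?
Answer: -89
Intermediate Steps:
M(y, f) = -16 + 4*f
K = -24 (K = (-16 + 4*6)*(-3) = (-16 + 24)*(-3) = 8*(-3) = -24)
t(H) = -3 (t(H) = -3*H/H = -3*1 = -3)
x(-7) + t(K)*30 = 1 - 3*30 = 1 - 90 = -89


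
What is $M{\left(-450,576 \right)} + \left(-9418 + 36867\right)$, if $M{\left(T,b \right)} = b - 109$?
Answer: $27916$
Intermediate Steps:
$M{\left(T,b \right)} = -109 + b$
$M{\left(-450,576 \right)} + \left(-9418 + 36867\right) = \left(-109 + 576\right) + \left(-9418 + 36867\right) = 467 + 27449 = 27916$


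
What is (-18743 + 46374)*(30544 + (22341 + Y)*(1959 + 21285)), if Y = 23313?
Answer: 29322352087720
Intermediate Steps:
(-18743 + 46374)*(30544 + (22341 + Y)*(1959 + 21285)) = (-18743 + 46374)*(30544 + (22341 + 23313)*(1959 + 21285)) = 27631*(30544 + 45654*23244) = 27631*(30544 + 1061181576) = 27631*1061212120 = 29322352087720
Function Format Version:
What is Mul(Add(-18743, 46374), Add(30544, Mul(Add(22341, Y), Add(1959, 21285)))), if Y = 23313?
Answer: 29322352087720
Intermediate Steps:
Mul(Add(-18743, 46374), Add(30544, Mul(Add(22341, Y), Add(1959, 21285)))) = Mul(Add(-18743, 46374), Add(30544, Mul(Add(22341, 23313), Add(1959, 21285)))) = Mul(27631, Add(30544, Mul(45654, 23244))) = Mul(27631, Add(30544, 1061181576)) = Mul(27631, 1061212120) = 29322352087720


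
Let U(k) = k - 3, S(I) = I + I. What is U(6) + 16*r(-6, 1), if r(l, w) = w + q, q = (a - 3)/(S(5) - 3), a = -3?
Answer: 37/7 ≈ 5.2857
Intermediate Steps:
S(I) = 2*I
q = -6/7 (q = (-3 - 3)/(2*5 - 3) = -6/(10 - 3) = -6/7 ≈ -0.85714)
r(l, w) = -6/7 + w (r(l, w) = w - 6/7 = -6/7 + w)
U(k) = -3 + k
U(6) + 16*r(-6, 1) = (-3 + 6) + 16*(-6/7 + 1) = 3 + 16*(⅐) = 3 + 16/7 = 37/7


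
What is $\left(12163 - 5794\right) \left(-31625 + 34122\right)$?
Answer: $15903393$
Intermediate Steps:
$\left(12163 - 5794\right) \left(-31625 + 34122\right) = 6369 \cdot 2497 = 15903393$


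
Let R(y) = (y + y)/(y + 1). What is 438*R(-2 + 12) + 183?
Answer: 10773/11 ≈ 979.36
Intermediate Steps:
R(y) = 2*y/(1 + y) (R(y) = (2*y)/(1 + y) = 2*y/(1 + y))
438*R(-2 + 12) + 183 = 438*(2*(-2 + 12)/(1 + (-2 + 12))) + 183 = 438*(2*10/(1 + 10)) + 183 = 438*(2*10/11) + 183 = 438*(2*10*(1/11)) + 183 = 438*(20/11) + 183 = 8760/11 + 183 = 10773/11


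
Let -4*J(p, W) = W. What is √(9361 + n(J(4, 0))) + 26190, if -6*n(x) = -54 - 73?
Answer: 26190 + √337758/6 ≈ 26287.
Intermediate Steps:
J(p, W) = -W/4
n(x) = 127/6 (n(x) = -(-54 - 73)/6 = -⅙*(-127) = 127/6)
√(9361 + n(J(4, 0))) + 26190 = √(9361 + 127/6) + 26190 = √(56293/6) + 26190 = √337758/6 + 26190 = 26190 + √337758/6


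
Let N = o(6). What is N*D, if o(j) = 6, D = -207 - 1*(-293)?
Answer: 516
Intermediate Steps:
D = 86 (D = -207 + 293 = 86)
N = 6
N*D = 6*86 = 516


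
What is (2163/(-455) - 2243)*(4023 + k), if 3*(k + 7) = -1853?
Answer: -297906056/39 ≈ -7.6386e+6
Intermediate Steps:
k = -1874/3 (k = -7 + (⅓)*(-1853) = -7 - 1853/3 = -1874/3 ≈ -624.67)
(2163/(-455) - 2243)*(4023 + k) = (2163/(-455) - 2243)*(4023 - 1874/3) = (2163*(-1/455) - 2243)*(10195/3) = (-309/65 - 2243)*(10195/3) = -146104/65*10195/3 = -297906056/39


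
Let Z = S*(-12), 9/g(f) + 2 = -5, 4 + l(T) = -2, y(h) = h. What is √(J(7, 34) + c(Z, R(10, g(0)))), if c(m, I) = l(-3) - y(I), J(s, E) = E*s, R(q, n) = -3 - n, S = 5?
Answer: 2*√2863/7 ≈ 15.288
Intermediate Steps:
l(T) = -6 (l(T) = -4 - 2 = -6)
g(f) = -9/7 (g(f) = 9/(-2 - 5) = 9/(-7) = 9*(-⅐) = -9/7)
Z = -60 (Z = 5*(-12) = -60)
c(m, I) = -6 - I
√(J(7, 34) + c(Z, R(10, g(0)))) = √(34*7 + (-6 - (-3 - 1*(-9/7)))) = √(238 + (-6 - (-3 + 9/7))) = √(238 + (-6 - 1*(-12/7))) = √(238 + (-6 + 12/7)) = √(238 - 30/7) = √(1636/7) = 2*√2863/7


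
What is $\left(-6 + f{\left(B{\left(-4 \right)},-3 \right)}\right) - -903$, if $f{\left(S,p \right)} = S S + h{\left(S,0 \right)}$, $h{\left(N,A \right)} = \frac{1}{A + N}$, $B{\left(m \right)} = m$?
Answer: $\frac{3651}{4} \approx 912.75$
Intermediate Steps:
$f{\left(S,p \right)} = \frac{1}{S} + S^{2}$ ($f{\left(S,p \right)} = S S + \frac{1}{0 + S} = S^{2} + \frac{1}{S} = \frac{1}{S} + S^{2}$)
$\left(-6 + f{\left(B{\left(-4 \right)},-3 \right)}\right) - -903 = \left(-6 + \frac{1 + \left(-4\right)^{3}}{-4}\right) - -903 = \left(-6 - \frac{1 - 64}{4}\right) + 903 = \left(-6 - - \frac{63}{4}\right) + 903 = \left(-6 + \frac{63}{4}\right) + 903 = \frac{39}{4} + 903 = \frac{3651}{4}$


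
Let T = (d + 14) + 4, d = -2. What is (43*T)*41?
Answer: 28208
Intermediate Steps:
T = 16 (T = (-2 + 14) + 4 = 12 + 4 = 16)
(43*T)*41 = (43*16)*41 = 688*41 = 28208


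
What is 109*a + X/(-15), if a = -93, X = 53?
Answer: -152108/15 ≈ -10141.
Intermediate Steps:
109*a + X/(-15) = 109*(-93) + 53/(-15) = -10137 + 53*(-1/15) = -10137 - 53/15 = -152108/15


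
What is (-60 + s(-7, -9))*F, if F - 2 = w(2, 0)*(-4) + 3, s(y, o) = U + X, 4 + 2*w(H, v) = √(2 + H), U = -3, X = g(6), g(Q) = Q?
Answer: -513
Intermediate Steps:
X = 6
w(H, v) = -2 + √(2 + H)/2
s(y, o) = 3 (s(y, o) = -3 + 6 = 3)
F = 9 (F = 2 + ((-2 + √(2 + 2)/2)*(-4) + 3) = 2 + ((-2 + √4/2)*(-4) + 3) = 2 + ((-2 + (½)*2)*(-4) + 3) = 2 + ((-2 + 1)*(-4) + 3) = 2 + (-1*(-4) + 3) = 2 + (4 + 3) = 2 + 7 = 9)
(-60 + s(-7, -9))*F = (-60 + 3)*9 = -57*9 = -513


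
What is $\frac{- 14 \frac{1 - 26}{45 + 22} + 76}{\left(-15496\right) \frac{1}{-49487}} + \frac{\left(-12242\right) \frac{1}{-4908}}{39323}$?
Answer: $\frac{6496971786352285}{25046994520236} \approx 259.39$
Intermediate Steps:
$\frac{- 14 \frac{1 - 26}{45 + 22} + 76}{\left(-15496\right) \frac{1}{-49487}} + \frac{\left(-12242\right) \frac{1}{-4908}}{39323} = \frac{- 14 \left(- \frac{25}{67}\right) + 76}{\left(-15496\right) \left(- \frac{1}{49487}\right)} + \left(-12242\right) \left(- \frac{1}{4908}\right) \frac{1}{39323} = \frac{- 14 \left(\left(-25\right) \frac{1}{67}\right) + 76}{\frac{15496}{49487}} + \frac{6121}{2454} \cdot \frac{1}{39323} = \left(\left(-14\right) \left(- \frac{25}{67}\right) + 76\right) \frac{49487}{15496} + \frac{6121}{96498642} = \left(\frac{350}{67} + 76\right) \frac{49487}{15496} + \frac{6121}{96498642} = \frac{5442}{67} \cdot \frac{49487}{15496} + \frac{6121}{96498642} = \frac{134654127}{519116} + \frac{6121}{96498642} = \frac{6496971786352285}{25046994520236}$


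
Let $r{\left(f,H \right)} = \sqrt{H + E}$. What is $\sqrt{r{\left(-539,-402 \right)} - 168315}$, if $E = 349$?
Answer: $\sqrt{-168315 + i \sqrt{53}} \approx 0.0089 + 410.26 i$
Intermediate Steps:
$r{\left(f,H \right)} = \sqrt{349 + H}$ ($r{\left(f,H \right)} = \sqrt{H + 349} = \sqrt{349 + H}$)
$\sqrt{r{\left(-539,-402 \right)} - 168315} = \sqrt{\sqrt{349 - 402} - 168315} = \sqrt{\sqrt{-53} - 168315} = \sqrt{i \sqrt{53} - 168315} = \sqrt{-168315 + i \sqrt{53}}$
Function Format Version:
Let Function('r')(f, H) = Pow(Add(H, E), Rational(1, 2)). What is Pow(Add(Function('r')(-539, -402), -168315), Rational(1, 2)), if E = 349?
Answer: Pow(Add(-168315, Mul(I, Pow(53, Rational(1, 2)))), Rational(1, 2)) ≈ Add(0.0089, Mul(410.26, I))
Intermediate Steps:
Function('r')(f, H) = Pow(Add(349, H), Rational(1, 2)) (Function('r')(f, H) = Pow(Add(H, 349), Rational(1, 2)) = Pow(Add(349, H), Rational(1, 2)))
Pow(Add(Function('r')(-539, -402), -168315), Rational(1, 2)) = Pow(Add(Pow(Add(349, -402), Rational(1, 2)), -168315), Rational(1, 2)) = Pow(Add(Pow(-53, Rational(1, 2)), -168315), Rational(1, 2)) = Pow(Add(Mul(I, Pow(53, Rational(1, 2))), -168315), Rational(1, 2)) = Pow(Add(-168315, Mul(I, Pow(53, Rational(1, 2)))), Rational(1, 2))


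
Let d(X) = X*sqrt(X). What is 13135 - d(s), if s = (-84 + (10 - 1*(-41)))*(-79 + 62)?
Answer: 13135 - 561*sqrt(561) ≈ -152.53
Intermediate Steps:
s = 561 (s = (-84 + (10 + 41))*(-17) = (-84 + 51)*(-17) = -33*(-17) = 561)
d(X) = X**(3/2)
13135 - d(s) = 13135 - 561**(3/2) = 13135 - 561*sqrt(561)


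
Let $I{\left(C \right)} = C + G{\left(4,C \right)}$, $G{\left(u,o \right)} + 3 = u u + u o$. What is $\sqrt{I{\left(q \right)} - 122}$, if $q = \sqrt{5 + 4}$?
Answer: $i \sqrt{94} \approx 9.6954 i$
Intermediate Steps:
$G{\left(u,o \right)} = -3 + u^{2} + o u$ ($G{\left(u,o \right)} = -3 + \left(u u + u o\right) = -3 + \left(u^{2} + o u\right) = -3 + u^{2} + o u$)
$q = 3$ ($q = \sqrt{9} = 3$)
$I{\left(C \right)} = 13 + 5 C$ ($I{\left(C \right)} = C + \left(-3 + 4^{2} + C 4\right) = C + \left(-3 + 16 + 4 C\right) = C + \left(13 + 4 C\right) = 13 + 5 C$)
$\sqrt{I{\left(q \right)} - 122} = \sqrt{\left(13 + 5 \cdot 3\right) - 122} = \sqrt{\left(13 + 15\right) - 122} = \sqrt{28 - 122} = \sqrt{-94} = i \sqrt{94}$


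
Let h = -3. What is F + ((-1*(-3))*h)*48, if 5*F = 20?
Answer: -428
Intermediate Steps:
F = 4 (F = (⅕)*20 = 4)
F + ((-1*(-3))*h)*48 = 4 + (-1*(-3)*(-3))*48 = 4 + (3*(-3))*48 = 4 - 9*48 = 4 - 432 = -428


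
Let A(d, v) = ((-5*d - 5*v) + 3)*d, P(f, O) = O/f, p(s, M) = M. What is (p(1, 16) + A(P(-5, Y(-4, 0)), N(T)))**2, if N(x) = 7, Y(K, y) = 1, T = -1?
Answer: 12321/25 ≈ 492.84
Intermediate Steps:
A(d, v) = d*(3 - 5*d - 5*v) (A(d, v) = (3 - 5*d - 5*v)*d = d*(3 - 5*d - 5*v))
(p(1, 16) + A(P(-5, Y(-4, 0)), N(T)))**2 = (16 + (1/(-5))*(3 - 5/(-5) - 5*7))**2 = (16 + (1*(-1/5))*(3 - 5*(-1)/5 - 35))**2 = (16 - (3 - 5*(-1/5) - 35)/5)**2 = (16 - (3 + 1 - 35)/5)**2 = (16 - 1/5*(-31))**2 = (16 + 31/5)**2 = (111/5)**2 = 12321/25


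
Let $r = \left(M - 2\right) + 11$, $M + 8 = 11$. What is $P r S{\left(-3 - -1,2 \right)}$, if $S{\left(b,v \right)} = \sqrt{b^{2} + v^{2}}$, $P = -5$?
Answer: $- 120 \sqrt{2} \approx -169.71$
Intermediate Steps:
$M = 3$ ($M = -8 + 11 = 3$)
$r = 12$ ($r = \left(3 - 2\right) + 11 = 1 + 11 = 12$)
$P r S{\left(-3 - -1,2 \right)} = \left(-5\right) 12 \sqrt{\left(-3 - -1\right)^{2} + 2^{2}} = - 60 \sqrt{\left(-3 + 1\right)^{2} + 4} = - 60 \sqrt{\left(-2\right)^{2} + 4} = - 60 \sqrt{4 + 4} = - 60 \sqrt{8} = - 60 \cdot 2 \sqrt{2} = - 120 \sqrt{2}$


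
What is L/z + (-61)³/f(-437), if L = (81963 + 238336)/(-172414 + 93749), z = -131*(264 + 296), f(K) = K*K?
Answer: -187116486456667/157436600514800 ≈ -1.1885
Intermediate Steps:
f(K) = K²
z = -73360 (z = -131*560 = -73360)
L = -320299/78665 (L = 320299/(-78665) = 320299*(-1/78665) = -320299/78665 ≈ -4.0717)
L/z + (-61)³/f(-437) = -320299/78665/(-73360) + (-61)³/((-437)²) = -320299/78665*(-1/73360) - 226981/190969 = 45757/824409200 - 226981*1/190969 = 45757/824409200 - 226981/190969 = -187116486456667/157436600514800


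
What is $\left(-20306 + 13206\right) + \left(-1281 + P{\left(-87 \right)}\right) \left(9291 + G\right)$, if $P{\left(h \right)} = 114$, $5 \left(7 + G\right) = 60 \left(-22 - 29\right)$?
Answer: $-10127324$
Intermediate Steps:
$G = -619$ ($G = -7 + \frac{60 \left(-22 - 29\right)}{5} = -7 + \frac{60 \left(-51\right)}{5} = -7 + \frac{1}{5} \left(-3060\right) = -7 - 612 = -619$)
$\left(-20306 + 13206\right) + \left(-1281 + P{\left(-87 \right)}\right) \left(9291 + G\right) = \left(-20306 + 13206\right) + \left(-1281 + 114\right) \left(9291 - 619\right) = -7100 - 10120224 = -10127324$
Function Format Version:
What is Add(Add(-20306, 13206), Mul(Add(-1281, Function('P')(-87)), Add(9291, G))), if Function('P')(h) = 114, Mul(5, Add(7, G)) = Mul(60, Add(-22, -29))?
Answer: -10127324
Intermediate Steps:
G = -619 (G = Add(-7, Mul(Rational(1, 5), Mul(60, Add(-22, -29)))) = Add(-7, Mul(Rational(1, 5), Mul(60, -51))) = Add(-7, Mul(Rational(1, 5), -3060)) = Add(-7, -612) = -619)
Add(Add(-20306, 13206), Mul(Add(-1281, Function('P')(-87)), Add(9291, G))) = Add(Add(-20306, 13206), Mul(Add(-1281, 114), Add(9291, -619))) = Add(-7100, Mul(-1167, 8672)) = Add(-7100, -10120224) = -10127324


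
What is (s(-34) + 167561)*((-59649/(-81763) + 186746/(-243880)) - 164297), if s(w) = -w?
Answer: -7843786267950748743/284862292 ≈ -2.7535e+10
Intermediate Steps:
(s(-34) + 167561)*((-59649/(-81763) + 186746/(-243880)) - 164297) = (-1*(-34) + 167561)*((-59649/(-81763) + 186746/(-243880)) - 164297) = (34 + 167561)*((-59649*(-1/81763) + 186746*(-1/243880)) - 164297) = 167595*((59649/81763 - 13339/17420) - 164297) = 167595*(-51551077/1424311460 - 164297) = 167595*(-234010151494697/1424311460) = -7843786267950748743/284862292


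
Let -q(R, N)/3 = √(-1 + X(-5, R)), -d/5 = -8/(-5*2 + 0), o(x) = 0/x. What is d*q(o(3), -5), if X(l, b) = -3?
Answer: 24*I ≈ 24.0*I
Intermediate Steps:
o(x) = 0
d = -4 (d = -5*(-8)/(-5*2 + 0) = -5*(-8)/(-10 + 0) = -5*(-8)/(-10) = -(-1)*(-8)/2 = -5*⅘ = -4)
q(R, N) = -6*I (q(R, N) = -3*√(-1 - 3) = -6*I)
d*q(o(3), -5) = -(-24)*I = 24*I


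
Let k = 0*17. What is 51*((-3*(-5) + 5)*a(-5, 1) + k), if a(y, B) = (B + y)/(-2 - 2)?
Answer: 1020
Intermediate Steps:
k = 0
a(y, B) = -B/4 - y/4 (a(y, B) = (B + y)/(-4) = (B + y)*(-¼) = -B/4 - y/4)
51*((-3*(-5) + 5)*a(-5, 1) + k) = 51*((-3*(-5) + 5)*(-¼*1 - ¼*(-5)) + 0) = 51*((15 + 5)*(-¼ + 5/4) + 0) = 51*(20*1 + 0) = 51*(20 + 0) = 51*20 = 1020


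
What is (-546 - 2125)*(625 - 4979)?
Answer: 11629534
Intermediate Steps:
(-546 - 2125)*(625 - 4979) = -2671*(-4354) = 11629534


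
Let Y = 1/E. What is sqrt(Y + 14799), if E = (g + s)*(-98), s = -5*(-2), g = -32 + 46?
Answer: sqrt(104421741)/84 ≈ 121.65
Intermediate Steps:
g = 14
s = 10
E = -2352 (E = (14 + 10)*(-98) = 24*(-98) = -2352)
Y = -1/2352 (Y = 1/(-2352) = -1/2352 ≈ -0.00042517)
sqrt(Y + 14799) = sqrt(-1/2352 + 14799) = sqrt(34807247/2352) = sqrt(104421741)/84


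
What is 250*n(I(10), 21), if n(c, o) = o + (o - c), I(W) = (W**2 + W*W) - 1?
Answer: -39250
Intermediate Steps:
I(W) = -1 + 2*W**2 (I(W) = (W**2 + W**2) - 1 = 2*W**2 - 1 = -1 + 2*W**2)
n(c, o) = -c + 2*o
250*n(I(10), 21) = 250*(-(-1 + 2*10**2) + 2*21) = 250*(-(-1 + 2*100) + 42) = 250*(-(-1 + 200) + 42) = 250*(-1*199 + 42) = 250*(-199 + 42) = 250*(-157) = -39250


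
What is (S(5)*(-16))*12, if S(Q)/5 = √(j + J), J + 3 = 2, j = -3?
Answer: -1920*I ≈ -1920.0*I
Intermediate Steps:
J = -1 (J = -3 + 2 = -1)
S(Q) = 10*I (S(Q) = 5*√(-3 - 1) = 5*√(-4) = 5*(2*I) = 10*I)
(S(5)*(-16))*12 = ((10*I)*(-16))*12 = -160*I*12 = -1920*I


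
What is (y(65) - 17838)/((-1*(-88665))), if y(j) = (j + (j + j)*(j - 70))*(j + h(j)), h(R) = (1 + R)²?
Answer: -868041/29555 ≈ -29.370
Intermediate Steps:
y(j) = (j + (1 + j)²)*(j + 2*j*(-70 + j)) (y(j) = (j + (j + j)*(j - 70))*(j + (1 + j)²) = (j + (2*j)*(-70 + j))*(j + (1 + j)²) = (j + 2*j*(-70 + j))*(j + (1 + j)²) = (j + (1 + j)²)*(j + 2*j*(-70 + j)))
(y(65) - 17838)/((-1*(-88665))) = (65*(-139 - 415*65 - 133*65² + 2*65³) - 17838)/((-1*(-88665))) = (65*(-139 - 26975 - 133*4225 + 2*274625) - 17838)/88665 = (65*(-139 - 26975 - 561925 + 549250) - 17838)*(1/88665) = (65*(-39789) - 17838)*(1/88665) = (-2586285 - 17838)*(1/88665) = -2604123*1/88665 = -868041/29555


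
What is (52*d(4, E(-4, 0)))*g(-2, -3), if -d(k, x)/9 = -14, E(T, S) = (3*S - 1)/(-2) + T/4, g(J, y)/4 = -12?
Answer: -314496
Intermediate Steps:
g(J, y) = -48 (g(J, y) = 4*(-12) = -48)
E(T, S) = 1/2 - 3*S/2 + T/4 (E(T, S) = (-1 + 3*S)*(-1/2) + T*(1/4) = (1/2 - 3*S/2) + T/4 = 1/2 - 3*S/2 + T/4)
d(k, x) = 126 (d(k, x) = -9*(-14) = 126)
(52*d(4, E(-4, 0)))*g(-2, -3) = (52*126)*(-48) = 6552*(-48) = -314496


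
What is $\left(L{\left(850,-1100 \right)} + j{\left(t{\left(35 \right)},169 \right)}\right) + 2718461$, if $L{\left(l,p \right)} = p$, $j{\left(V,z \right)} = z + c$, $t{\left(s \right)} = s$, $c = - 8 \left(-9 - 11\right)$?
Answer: $2717690$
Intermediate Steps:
$c = 160$ ($c = \left(-8\right) \left(-20\right) = 160$)
$j{\left(V,z \right)} = 160 + z$ ($j{\left(V,z \right)} = z + 160 = 160 + z$)
$\left(L{\left(850,-1100 \right)} + j{\left(t{\left(35 \right)},169 \right)}\right) + 2718461 = \left(-1100 + \left(160 + 169\right)\right) + 2718461 = \left(-1100 + 329\right) + 2718461 = -771 + 2718461 = 2717690$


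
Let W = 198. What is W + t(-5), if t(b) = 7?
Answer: 205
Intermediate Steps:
W + t(-5) = 198 + 7 = 205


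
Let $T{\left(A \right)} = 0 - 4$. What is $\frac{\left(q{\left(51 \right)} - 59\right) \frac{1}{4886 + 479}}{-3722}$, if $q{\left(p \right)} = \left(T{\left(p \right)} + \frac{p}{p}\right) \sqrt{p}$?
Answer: $\frac{59}{19968530} + \frac{3 \sqrt{51}}{19968530} \approx 4.0275 \cdot 10^{-6}$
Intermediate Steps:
$T{\left(A \right)} = -4$
$q{\left(p \right)} = - 3 \sqrt{p}$ ($q{\left(p \right)} = \left(-4 + \frac{p}{p}\right) \sqrt{p} = \left(-4 + 1\right) \sqrt{p} = - 3 \sqrt{p}$)
$\frac{\left(q{\left(51 \right)} - 59\right) \frac{1}{4886 + 479}}{-3722} = \frac{\left(- 3 \sqrt{51} - 59\right) \frac{1}{4886 + 479}}{-3722} = \frac{-59 - 3 \sqrt{51}}{5365} \left(- \frac{1}{3722}\right) = \left(-59 - 3 \sqrt{51}\right) \frac{1}{5365} \left(- \frac{1}{3722}\right) = \left(- \frac{59}{5365} - \frac{3 \sqrt{51}}{5365}\right) \left(- \frac{1}{3722}\right) = \frac{59}{19968530} + \frac{3 \sqrt{51}}{19968530}$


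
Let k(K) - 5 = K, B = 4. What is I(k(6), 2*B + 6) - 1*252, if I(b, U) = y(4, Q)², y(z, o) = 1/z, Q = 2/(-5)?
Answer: -4031/16 ≈ -251.94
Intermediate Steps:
k(K) = 5 + K
Q = -⅖ (Q = 2*(-⅕) = -⅖ ≈ -0.40000)
I(b, U) = 1/16 (I(b, U) = (1/4)² = (¼)² = 1/16)
I(k(6), 2*B + 6) - 1*252 = 1/16 - 1*252 = 1/16 - 252 = -4031/16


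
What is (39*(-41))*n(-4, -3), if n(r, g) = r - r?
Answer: 0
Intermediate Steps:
n(r, g) = 0
(39*(-41))*n(-4, -3) = (39*(-41))*0 = -1599*0 = 0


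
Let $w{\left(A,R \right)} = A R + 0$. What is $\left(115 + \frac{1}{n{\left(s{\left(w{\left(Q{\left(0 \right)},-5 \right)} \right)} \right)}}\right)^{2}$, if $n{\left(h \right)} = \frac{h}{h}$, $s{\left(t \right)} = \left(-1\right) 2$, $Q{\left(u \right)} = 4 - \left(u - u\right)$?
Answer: $13456$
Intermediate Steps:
$Q{\left(u \right)} = 4$ ($Q{\left(u \right)} = 4 - 0 = 4 + 0 = 4$)
$w{\left(A,R \right)} = A R$
$s{\left(t \right)} = -2$
$n{\left(h \right)} = 1$
$\left(115 + \frac{1}{n{\left(s{\left(w{\left(Q{\left(0 \right)},-5 \right)} \right)} \right)}}\right)^{2} = \left(115 + 1^{-1}\right)^{2} = \left(115 + 1\right)^{2} = 116^{2} = 13456$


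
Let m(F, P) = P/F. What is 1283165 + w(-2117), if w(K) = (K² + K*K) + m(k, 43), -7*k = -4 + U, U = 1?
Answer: 30739930/3 ≈ 1.0247e+7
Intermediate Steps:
k = 3/7 (k = -(-4 + 1)/7 = -⅐*(-3) = 3/7 ≈ 0.42857)
w(K) = 301/3 + 2*K² (w(K) = (K² + K*K) + 43/(3/7) = (K² + K²) + 43*(7/3) = 2*K² + 301/3 = 301/3 + 2*K²)
1283165 + w(-2117) = 1283165 + (301/3 + 2*(-2117)²) = 1283165 + (301/3 + 2*4481689) = 1283165 + (301/3 + 8963378) = 1283165 + 26890435/3 = 30739930/3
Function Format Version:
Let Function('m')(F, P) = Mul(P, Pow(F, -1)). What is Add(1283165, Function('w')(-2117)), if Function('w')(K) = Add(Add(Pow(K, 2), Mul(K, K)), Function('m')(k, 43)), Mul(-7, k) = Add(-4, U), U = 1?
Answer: Rational(30739930, 3) ≈ 1.0247e+7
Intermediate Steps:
k = Rational(3, 7) (k = Mul(Rational(-1, 7), Add(-4, 1)) = Mul(Rational(-1, 7), -3) = Rational(3, 7) ≈ 0.42857)
Function('w')(K) = Add(Rational(301, 3), Mul(2, Pow(K, 2))) (Function('w')(K) = Add(Add(Pow(K, 2), Mul(K, K)), Mul(43, Pow(Rational(3, 7), -1))) = Add(Add(Pow(K, 2), Pow(K, 2)), Mul(43, Rational(7, 3))) = Add(Mul(2, Pow(K, 2)), Rational(301, 3)) = Add(Rational(301, 3), Mul(2, Pow(K, 2))))
Add(1283165, Function('w')(-2117)) = Add(1283165, Add(Rational(301, 3), Mul(2, Pow(-2117, 2)))) = Add(1283165, Add(Rational(301, 3), Mul(2, 4481689))) = Add(1283165, Add(Rational(301, 3), 8963378)) = Add(1283165, Rational(26890435, 3)) = Rational(30739930, 3)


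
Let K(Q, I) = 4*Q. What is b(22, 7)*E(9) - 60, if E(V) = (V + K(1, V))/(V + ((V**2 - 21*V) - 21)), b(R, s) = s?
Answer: -7291/120 ≈ -60.758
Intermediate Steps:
E(V) = (4 + V)/(-21 + V**2 - 20*V) (E(V) = (V + 4*1)/(V + ((V**2 - 21*V) - 21)) = (V + 4)/(V + (-21 + V**2 - 21*V)) = (4 + V)/(-21 + V**2 - 20*V))
b(22, 7)*E(9) - 60 = 7*((4 + 9)/(-21 + 9**2 - 20*9)) - 60 = 7*(13/(-21 + 81 - 180)) - 60 = 7*(13/(-120)) - 60 = 7*(-1/120*13) - 60 = 7*(-13/120) - 60 = -91/120 - 60 = -7291/120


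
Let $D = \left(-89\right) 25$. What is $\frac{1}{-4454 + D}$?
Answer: $- \frac{1}{6679} \approx -0.00014972$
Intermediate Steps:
$D = -2225$
$\frac{1}{-4454 + D} = \frac{1}{-4454 - 2225} = \frac{1}{-6679} = - \frac{1}{6679}$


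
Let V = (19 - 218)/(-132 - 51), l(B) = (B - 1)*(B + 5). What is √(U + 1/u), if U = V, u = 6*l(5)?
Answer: √1624735/1220 ≈ 1.0448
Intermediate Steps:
l(B) = (-1 + B)*(5 + B)
V = 199/183 (V = -199/(-183) = -199*(-1/183) = 199/183 ≈ 1.0874)
u = 240 (u = 6*(-5 + 5² + 4*5) = 6*(-5 + 25 + 20) = 6*40 = 240)
U = 199/183 ≈ 1.0874
√(U + 1/u) = √(199/183 + 1/240) = √(5327/4880) = √1624735/1220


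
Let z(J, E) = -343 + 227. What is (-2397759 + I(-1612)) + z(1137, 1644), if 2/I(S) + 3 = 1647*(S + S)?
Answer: -12732550796627/5309931 ≈ -2.3979e+6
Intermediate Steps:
z(J, E) = -116
I(S) = 2/(-3 + 3294*S) (I(S) = 2/(-3 + 1647*(S + S)) = 2/(-3 + 1647*(2*S)) = 2/(-3 + 3294*S))
(-2397759 + I(-1612)) + z(1137, 1644) = (-2397759 + 2/(3*(-1 + 1098*(-1612)))) - 116 = (-2397759 + 2/(3*(-1 - 1769976))) - 116 = (-2397759 + (2/3)/(-1769977)) - 116 = (-2397759 + (2/3)*(-1/1769977)) - 116 = (-2397759 - 2/5309931) - 116 = -12731934844631/5309931 - 116 = -12732550796627/5309931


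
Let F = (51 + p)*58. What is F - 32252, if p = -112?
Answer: -35790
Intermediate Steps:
F = -3538 (F = (51 - 112)*58 = -61*58 = -3538)
F - 32252 = -3538 - 32252 = -35790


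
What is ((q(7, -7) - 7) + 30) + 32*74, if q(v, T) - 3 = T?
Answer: 2387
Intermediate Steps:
q(v, T) = 3 + T
((q(7, -7) - 7) + 30) + 32*74 = (((3 - 7) - 7) + 30) + 32*74 = ((-4 - 7) + 30) + 2368 = (-11 + 30) + 2368 = 19 + 2368 = 2387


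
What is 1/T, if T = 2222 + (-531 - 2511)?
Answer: -1/820 ≈ -0.0012195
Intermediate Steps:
T = -820 (T = 2222 - 3042 = -820)
1/T = 1/(-820) = -1/820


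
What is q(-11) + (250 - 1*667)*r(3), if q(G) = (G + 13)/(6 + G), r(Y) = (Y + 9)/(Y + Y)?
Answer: -4172/5 ≈ -834.40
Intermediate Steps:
r(Y) = (9 + Y)/(2*Y) (r(Y) = (9 + Y)/((2*Y)) = (9 + Y)*(1/(2*Y)) = (9 + Y)/(2*Y))
q(G) = (13 + G)/(6 + G)
q(-11) + (250 - 1*667)*r(3) = (13 - 11)/(6 - 11) + (250 - 1*667)*((½)*(9 + 3)/3) = 2/(-5) + (250 - 667)*((½)*(⅓)*12) = -⅕*2 - 417*2 = -⅖ - 834 = -4172/5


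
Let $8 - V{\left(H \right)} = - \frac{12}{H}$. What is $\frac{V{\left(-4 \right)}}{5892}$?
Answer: $\frac{5}{5892} \approx 0.00084861$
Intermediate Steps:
$V{\left(H \right)} = 8 + \frac{12}{H}$ ($V{\left(H \right)} = 8 - - \frac{12}{H} = 8 + \frac{12}{H}$)
$\frac{V{\left(-4 \right)}}{5892} = \frac{8 + \frac{12}{-4}}{5892} = \frac{8 + 12 \left(- \frac{1}{4}\right)}{5892} = \frac{8 - 3}{5892} = \frac{1}{5892} \cdot 5 = \frac{5}{5892}$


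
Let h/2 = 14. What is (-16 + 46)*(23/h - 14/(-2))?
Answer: 3285/14 ≈ 234.64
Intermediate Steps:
h = 28 (h = 2*14 = 28)
(-16 + 46)*(23/h - 14/(-2)) = (-16 + 46)*(23/28 - 14/(-2)) = 30*(23*(1/28) - 14*(-½)) = 30*(23/28 + 7) = 30*(219/28) = 3285/14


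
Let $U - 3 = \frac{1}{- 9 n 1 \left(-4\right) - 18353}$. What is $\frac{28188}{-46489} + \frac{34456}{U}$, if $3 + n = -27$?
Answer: $\frac{15563310805024}{1355107861} \approx 11485.0$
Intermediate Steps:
$n = -30$ ($n = -3 - 27 = -30$)
$U = \frac{58298}{19433}$ ($U = 3 + \frac{1}{\left(-9\right) \left(-30\right) 1 \left(-4\right) - 18353} = 3 + \frac{1}{270 \left(-4\right) - 18353} = 3 + \frac{1}{-1080 - 18353} = 3 + \frac{1}{-19433} = 3 - \frac{1}{19433} = \frac{58298}{19433} \approx 2.9999$)
$\frac{28188}{-46489} + \frac{34456}{U} = \frac{28188}{-46489} + \frac{34456}{\frac{58298}{19433}} = 28188 \left(- \frac{1}{46489}\right) + 34456 \cdot \frac{19433}{58298} = - \frac{28188}{46489} + \frac{334791724}{29149} = \frac{15563310805024}{1355107861}$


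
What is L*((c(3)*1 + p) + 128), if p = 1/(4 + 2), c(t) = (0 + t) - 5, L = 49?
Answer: 37093/6 ≈ 6182.2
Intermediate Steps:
c(t) = -5 + t (c(t) = t - 5 = -5 + t)
p = ⅙ (p = 1/6 = ⅙ ≈ 0.16667)
L*((c(3)*1 + p) + 128) = 49*(((-5 + 3)*1 + ⅙) + 128) = 49*((-2*1 + ⅙) + 128) = 49*((-2 + ⅙) + 128) = 49*(-11/6 + 128) = 49*(757/6) = 37093/6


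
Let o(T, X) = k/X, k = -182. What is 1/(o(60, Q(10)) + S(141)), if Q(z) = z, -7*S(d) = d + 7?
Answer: -35/1377 ≈ -0.025418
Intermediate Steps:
S(d) = -1 - d/7 (S(d) = -(d + 7)/7 = -(7 + d)/7 = -1 - d/7)
o(T, X) = -182/X
1/(o(60, Q(10)) + S(141)) = 1/(-182/10 + (-1 - ⅐*141)) = 1/(-182*⅒ + (-1 - 141/7)) = 1/(-91/5 - 148/7) = 1/(-1377/35) = -35/1377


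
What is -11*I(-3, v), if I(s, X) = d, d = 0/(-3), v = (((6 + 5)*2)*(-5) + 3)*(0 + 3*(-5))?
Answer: 0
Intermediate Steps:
v = 1605 (v = ((11*2)*(-5) + 3)*(0 - 15) = (22*(-5) + 3)*(-15) = (-110 + 3)*(-15) = -107*(-15) = 1605)
d = 0 (d = 0*(-⅓) = 0)
I(s, X) = 0
-11*I(-3, v) = -11*0 = 0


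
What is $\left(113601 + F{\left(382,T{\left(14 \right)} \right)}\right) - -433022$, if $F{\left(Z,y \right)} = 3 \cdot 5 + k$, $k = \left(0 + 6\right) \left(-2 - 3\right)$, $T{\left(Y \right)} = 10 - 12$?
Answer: $546608$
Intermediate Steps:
$T{\left(Y \right)} = -2$ ($T{\left(Y \right)} = 10 - 12 = -2$)
$k = -30$ ($k = 6 \left(-5\right) = -30$)
$F{\left(Z,y \right)} = -15$ ($F{\left(Z,y \right)} = 3 \cdot 5 - 30 = 15 - 30 = -15$)
$\left(113601 + F{\left(382,T{\left(14 \right)} \right)}\right) - -433022 = \left(113601 - 15\right) - -433022 = 113586 + 433022 = 546608$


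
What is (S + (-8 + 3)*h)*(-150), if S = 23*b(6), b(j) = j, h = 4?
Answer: -17700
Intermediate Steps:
S = 138 (S = 23*6 = 138)
(S + (-8 + 3)*h)*(-150) = (138 + (-8 + 3)*4)*(-150) = (138 - 5*4)*(-150) = (138 - 20)*(-150) = 118*(-150) = -17700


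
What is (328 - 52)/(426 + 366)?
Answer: 23/66 ≈ 0.34848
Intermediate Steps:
(328 - 52)/(426 + 366) = 276/792 = 276*(1/792) = 23/66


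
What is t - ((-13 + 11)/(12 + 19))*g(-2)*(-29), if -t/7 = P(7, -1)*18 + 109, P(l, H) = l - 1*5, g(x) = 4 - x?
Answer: -31813/31 ≈ -1026.2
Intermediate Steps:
P(l, H) = -5 + l (P(l, H) = l - 5 = -5 + l)
t = -1015 (t = -7*((-5 + 7)*18 + 109) = -7*(2*18 + 109) = -7*(36 + 109) = -7*145 = -1015)
t - ((-13 + 11)/(12 + 19))*g(-2)*(-29) = -1015 - ((-13 + 11)/(12 + 19))*(4 - 1*(-2))*(-29) = -1015 - (-2/31)*(4 + 2)*(-29) = -1015 - -2*1/31*6*(-29) = -1015 - (-2/31*6)*(-29) = -1015 - (-12)*(-29)/31 = -1015 - 1*348/31 = -1015 - 348/31 = -31813/31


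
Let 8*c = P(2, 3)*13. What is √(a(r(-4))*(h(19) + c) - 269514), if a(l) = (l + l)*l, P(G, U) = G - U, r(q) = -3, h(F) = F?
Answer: 3*I*√119645/2 ≈ 518.85*I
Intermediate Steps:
a(l) = 2*l² (a(l) = (2*l)*l = 2*l²)
c = -13/8 (c = ((2 - 1*3)*13)/8 = ((2 - 3)*13)/8 = (-1*13)/8 = (⅛)*(-13) = -13/8 ≈ -1.6250)
√(a(r(-4))*(h(19) + c) - 269514) = √((2*(-3)²)*(19 - 13/8) - 269514) = √((2*9)*(139/8) - 269514) = √(18*(139/8) - 269514) = √(1251/4 - 269514) = √(-1076805/4) = 3*I*√119645/2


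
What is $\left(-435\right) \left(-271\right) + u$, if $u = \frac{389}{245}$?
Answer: $\frac{28882214}{245} \approx 1.1789 \cdot 10^{5}$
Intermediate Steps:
$u = \frac{389}{245}$ ($u = 389 \cdot \frac{1}{245} = \frac{389}{245} \approx 1.5878$)
$\left(-435\right) \left(-271\right) + u = \left(-435\right) \left(-271\right) + \frac{389}{245} = 117885 + \frac{389}{245} = \frac{28882214}{245}$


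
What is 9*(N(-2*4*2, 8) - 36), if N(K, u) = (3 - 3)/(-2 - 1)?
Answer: -324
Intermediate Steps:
N(K, u) = 0 (N(K, u) = 0/(-3) = 0*(-⅓) = 0)
9*(N(-2*4*2, 8) - 36) = 9*(0 - 36) = 9*(-36) = -324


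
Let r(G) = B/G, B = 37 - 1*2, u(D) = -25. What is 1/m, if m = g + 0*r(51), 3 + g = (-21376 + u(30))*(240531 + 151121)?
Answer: -1/8381744455 ≈ -1.1931e-10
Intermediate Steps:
B = 35 (B = 37 - 2 = 35)
g = -8381744455 (g = -3 + (-21376 - 25)*(240531 + 151121) = -3 - 21401*391652 = -3 - 8381744452 = -8381744455)
r(G) = 35/G
m = -8381744455 (m = -8381744455 + 0*(35/51) = -8381744455 + 0 = -8381744455)
1/m = 1/(-8381744455) = -1/8381744455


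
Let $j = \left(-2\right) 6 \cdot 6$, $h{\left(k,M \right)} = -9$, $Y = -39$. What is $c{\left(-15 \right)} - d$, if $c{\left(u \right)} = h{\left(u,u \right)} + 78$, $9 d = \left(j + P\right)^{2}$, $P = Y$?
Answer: $-1300$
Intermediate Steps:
$j = -72$ ($j = \left(-12\right) 6 = -72$)
$P = -39$
$d = 1369$ ($d = \frac{\left(-72 - 39\right)^{2}}{9} = \frac{\left(-111\right)^{2}}{9} = \frac{1}{9} \cdot 12321 = 1369$)
$c{\left(u \right)} = 69$ ($c{\left(u \right)} = -9 + 78 = 69$)
$c{\left(-15 \right)} - d = 69 - 1369 = -1300$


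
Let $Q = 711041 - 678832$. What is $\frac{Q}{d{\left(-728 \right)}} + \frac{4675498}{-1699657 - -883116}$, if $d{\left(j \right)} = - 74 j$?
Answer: $- \frac{225578459187}{43988696752} \approx -5.1281$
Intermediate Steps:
$Q = 32209$ ($Q = 711041 - 678832 = 32209$)
$\frac{Q}{d{\left(-728 \right)}} + \frac{4675498}{-1699657 - -883116} = \frac{32209}{\left(-74\right) \left(-728\right)} + \frac{4675498}{-1699657 - -883116} = \frac{32209}{53872} + \frac{4675498}{-1699657 + 883116} = 32209 \cdot \frac{1}{53872} + \frac{4675498}{-816541} = \frac{32209}{53872} + 4675498 \left(- \frac{1}{816541}\right) = \frac{32209}{53872} - \frac{4675498}{816541} = - \frac{225578459187}{43988696752}$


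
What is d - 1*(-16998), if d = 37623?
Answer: 54621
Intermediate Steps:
d - 1*(-16998) = 37623 - 1*(-16998) = 37623 + 16998 = 54621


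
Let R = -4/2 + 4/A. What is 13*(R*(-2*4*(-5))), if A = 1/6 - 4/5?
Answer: -82160/19 ≈ -4324.2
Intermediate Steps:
A = -19/30 (A = 1*(⅙) - 4*⅕ = ⅙ - ⅘ = -19/30 ≈ -0.63333)
R = -158/19 (R = -4/2 + 4/(-19/30) = -4*½ + 4*(-30/19) = -2 - 120/19 = -158/19 ≈ -8.3158)
13*(R*(-2*4*(-5))) = 13*(-158*(-2*4)*(-5)/19) = 13*(-(-1264)*(-5)/19) = 13*(-158/19*40) = 13*(-6320/19) = -82160/19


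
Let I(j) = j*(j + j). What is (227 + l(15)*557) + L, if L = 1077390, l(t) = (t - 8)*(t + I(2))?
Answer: 1167294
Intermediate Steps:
I(j) = 2*j**2 (I(j) = j*(2*j) = 2*j**2)
l(t) = (-8 + t)*(8 + t) (l(t) = (t - 8)*(t + 2*2**2) = (-8 + t)*(t + 2*4) = (-8 + t)*(t + 8) = (-8 + t)*(8 + t))
(227 + l(15)*557) + L = (227 + (-64 + 15**2)*557) + 1077390 = (227 + (-64 + 225)*557) + 1077390 = (227 + 161*557) + 1077390 = (227 + 89677) + 1077390 = 89904 + 1077390 = 1167294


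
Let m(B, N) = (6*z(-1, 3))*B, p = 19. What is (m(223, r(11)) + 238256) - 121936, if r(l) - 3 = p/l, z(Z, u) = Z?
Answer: 114982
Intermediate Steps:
r(l) = 3 + 19/l
m(B, N) = -6*B (m(B, N) = (6*(-1))*B = -6*B)
(m(223, r(11)) + 238256) - 121936 = (-6*223 + 238256) - 121936 = (-1338 + 238256) - 121936 = 236918 - 121936 = 114982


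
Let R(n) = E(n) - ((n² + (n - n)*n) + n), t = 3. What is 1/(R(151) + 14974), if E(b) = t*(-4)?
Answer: -1/7990 ≈ -0.00012516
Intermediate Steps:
E(b) = -12 (E(b) = 3*(-4) = -12)
R(n) = -12 - n - n² (R(n) = -12 - ((n² + (n - n)*n) + n) = -12 - ((n² + 0*n) + n) = -12 - ((n² + 0) + n) = -12 - (n² + n) = -12 - (n + n²) = -12 + (-n - n²) = -12 - n - n²)
1/(R(151) + 14974) = 1/((-12 - 1*151 - 1*151²) + 14974) = 1/((-12 - 151 - 1*22801) + 14974) = 1/((-12 - 151 - 22801) + 14974) = 1/(-22964 + 14974) = 1/(-7990) = -1/7990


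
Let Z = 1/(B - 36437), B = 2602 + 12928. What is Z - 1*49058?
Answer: -1025655607/20907 ≈ -49058.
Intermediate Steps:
B = 15530
Z = -1/20907 (Z = 1/(15530 - 36437) = 1/(-20907) = -1/20907 ≈ -4.7831e-5)
Z - 1*49058 = -1/20907 - 1*49058 = -1/20907 - 49058 = -1025655607/20907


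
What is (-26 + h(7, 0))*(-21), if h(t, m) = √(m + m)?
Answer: 546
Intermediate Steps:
h(t, m) = √2*√m (h(t, m) = √(2*m) = √2*√m)
(-26 + h(7, 0))*(-21) = (-26 + √2*√0)*(-21) = (-26 + √2*0)*(-21) = (-26 + 0)*(-21) = -26*(-21) = 546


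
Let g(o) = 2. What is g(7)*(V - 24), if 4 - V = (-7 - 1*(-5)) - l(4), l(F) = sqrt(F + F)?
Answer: -36 + 4*sqrt(2) ≈ -30.343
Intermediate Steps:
l(F) = sqrt(2)*sqrt(F) (l(F) = sqrt(2*F) = sqrt(2)*sqrt(F))
V = 6 + 2*sqrt(2) (V = 4 - ((-7 - 1*(-5)) - sqrt(2)*sqrt(4)) = 4 - ((-7 + 5) - sqrt(2)*2) = 4 - (-2 - 2*sqrt(2)) = 4 + (2 + 2*sqrt(2)) = 6 + 2*sqrt(2) ≈ 8.8284)
g(7)*(V - 24) = 2*((6 + 2*sqrt(2)) - 24) = 2*(-18 + 2*sqrt(2)) = -36 + 4*sqrt(2)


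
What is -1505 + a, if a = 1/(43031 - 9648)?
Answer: -50241414/33383 ≈ -1505.0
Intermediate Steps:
a = 1/33383 ≈ 2.9955e-5
-1505 + a = -1505 + 1/33383 = -50241414/33383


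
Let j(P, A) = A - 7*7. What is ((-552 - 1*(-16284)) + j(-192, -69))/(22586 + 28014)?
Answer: 7807/25300 ≈ 0.30858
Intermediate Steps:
j(P, A) = -49 + A (j(P, A) = A - 49 = -49 + A)
((-552 - 1*(-16284)) + j(-192, -69))/(22586 + 28014) = ((-552 - 1*(-16284)) + (-49 - 69))/(22586 + 28014) = ((-552 + 16284) - 118)/50600 = (15732 - 118)*(1/50600) = 15614*(1/50600) = 7807/25300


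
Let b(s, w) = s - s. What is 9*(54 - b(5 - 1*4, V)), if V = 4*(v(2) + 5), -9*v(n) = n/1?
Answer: 486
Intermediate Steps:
v(n) = -n/9 (v(n) = -n/(9*1) = -n/9)
V = 172/9 (V = 4*(-1/9*2 + 5) = 4*(-2/9 + 5) = 4*(43/9) = 172/9 ≈ 19.111)
b(s, w) = 0
9*(54 - b(5 - 1*4, V)) = 9*(54 - 1*0) = 9*(54 + 0) = 9*54 = 486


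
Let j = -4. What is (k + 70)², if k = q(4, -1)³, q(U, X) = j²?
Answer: 17355556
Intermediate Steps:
q(U, X) = 16 (q(U, X) = (-4)² = 16)
k = 4096 (k = 16³ = 4096)
(k + 70)² = (4096 + 70)² = 4166² = 17355556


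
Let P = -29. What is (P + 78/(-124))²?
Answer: 3374569/3844 ≈ 877.88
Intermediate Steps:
(P + 78/(-124))² = (-29 + 78/(-124))² = (-29 + 78*(-1/124))² = (-29 - 39/62)² = (-1837/62)² = 3374569/3844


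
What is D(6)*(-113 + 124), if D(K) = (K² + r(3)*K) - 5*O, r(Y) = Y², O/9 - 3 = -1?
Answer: 0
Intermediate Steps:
O = 18 (O = 27 + 9*(-1) = 27 - 9 = 18)
D(K) = -90 + K² + 9*K (D(K) = (K² + 3²*K) - 5*18 = (K² + 9*K) - 90 = -90 + K² + 9*K)
D(6)*(-113 + 124) = (-90 + 6² + 9*6)*(-113 + 124) = (-90 + 36 + 54)*11 = 0*11 = 0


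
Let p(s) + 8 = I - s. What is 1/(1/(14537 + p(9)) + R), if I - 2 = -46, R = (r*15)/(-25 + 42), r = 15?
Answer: 246092/3257117 ≈ 0.075555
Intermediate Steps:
R = 225/17 (R = (15*15)/(-25 + 42) = 225/17 ≈ 13.235)
I = -44 (I = 2 - 46 = -44)
p(s) = -52 - s (p(s) = -8 + (-44 - s) = -52 - s)
1/(1/(14537 + p(9)) + R) = 1/(1/(14537 + (-52 - 1*9)) + 225/17) = 1/(1/(14537 + (-52 - 9)) + 225/17) = 1/(1/(14537 - 61) + 225/17) = 1/(1/14476 + 225/17) = 1/(3257117/246092) = 246092/3257117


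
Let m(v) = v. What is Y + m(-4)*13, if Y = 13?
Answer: -39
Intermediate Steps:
Y + m(-4)*13 = 13 - 4*13 = 13 - 52 = -39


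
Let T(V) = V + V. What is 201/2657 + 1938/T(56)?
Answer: 2585889/148792 ≈ 17.379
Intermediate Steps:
T(V) = 2*V
201/2657 + 1938/T(56) = 201/2657 + 1938/((2*56)) = 201*(1/2657) + 1938/112 = 201/2657 + 1938*(1/112) = 201/2657 + 969/56 = 2585889/148792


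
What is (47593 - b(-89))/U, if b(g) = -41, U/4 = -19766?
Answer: -23817/39532 ≈ -0.60247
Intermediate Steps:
U = -79064 (U = 4*(-19766) = -79064)
(47593 - b(-89))/U = (47593 - 1*(-41))/(-79064) = (47593 + 41)*(-1/79064) = 47634*(-1/79064) = -23817/39532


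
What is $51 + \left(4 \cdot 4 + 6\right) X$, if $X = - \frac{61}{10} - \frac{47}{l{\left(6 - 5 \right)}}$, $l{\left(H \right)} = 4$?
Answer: $- \frac{3417}{10} \approx -341.7$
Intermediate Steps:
$X = - \frac{357}{20}$ ($X = - \frac{61}{10} - \frac{47}{4} = - \frac{357}{20} \approx -17.85$)
$51 + \left(4 \cdot 4 + 6\right) X = 51 + \left(4 \cdot 4 + 6\right) \left(- \frac{357}{20}\right) = 51 + \left(16 + 6\right) \left(- \frac{357}{20}\right) = 51 + 22 \left(- \frac{357}{20}\right) = 51 - \frac{3927}{10} = - \frac{3417}{10}$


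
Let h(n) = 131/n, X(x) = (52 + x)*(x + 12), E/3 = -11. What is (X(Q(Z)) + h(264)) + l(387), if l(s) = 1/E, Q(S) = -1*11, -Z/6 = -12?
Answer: 3649/88 ≈ 41.466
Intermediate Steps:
E = -33 (E = 3*(-11) = -33)
Z = 72 (Z = -6*(-12) = 72)
Q(S) = -11
X(x) = (12 + x)*(52 + x) (X(x) = (52 + x)*(12 + x) = (12 + x)*(52 + x))
l(s) = -1/33 (l(s) = 1/(-33) = -1/33)
(X(Q(Z)) + h(264)) + l(387) = ((624 + (-11)**2 + 64*(-11)) + 131/264) - 1/33 = ((624 + 121 - 704) + 131*(1/264)) - 1/33 = (41 + 131/264) - 1/33 = 10955/264 - 1/33 = 3649/88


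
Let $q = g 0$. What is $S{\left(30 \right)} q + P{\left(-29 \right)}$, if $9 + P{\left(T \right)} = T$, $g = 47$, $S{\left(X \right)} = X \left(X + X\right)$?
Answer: $-38$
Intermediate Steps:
$S{\left(X \right)} = 2 X^{2}$ ($S{\left(X \right)} = X 2 X = 2 X^{2}$)
$q = 0$ ($q = 47 \cdot 0 = 0$)
$P{\left(T \right)} = -9 + T$
$S{\left(30 \right)} q + P{\left(-29 \right)} = 2 \cdot 30^{2} \cdot 0 - 38 = 2 \cdot 900 \cdot 0 - 38 = 1800 \cdot 0 - 38 = 0 - 38 = -38$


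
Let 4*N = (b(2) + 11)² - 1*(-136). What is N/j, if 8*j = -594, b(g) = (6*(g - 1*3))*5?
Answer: -497/297 ≈ -1.6734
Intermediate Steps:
b(g) = -90 + 30*g (b(g) = (6*(g - 3))*5 = (6*(-3 + g))*5 = (-18 + 6*g)*5 = -90 + 30*g)
N = 497/4 (N = (((-90 + 30*2) + 11)² - 1*(-136))/4 = (((-90 + 60) + 11)² + 136)/4 = ((-30 + 11)² + 136)/4 = ((-19)² + 136)/4 = (361 + 136)/4 = (¼)*497 = 497/4 ≈ 124.25)
j = -297/4 (j = (⅛)*(-594) = -297/4 ≈ -74.250)
N/j = 497/(4*(-297/4)) = (497/4)*(-4/297) = -497/297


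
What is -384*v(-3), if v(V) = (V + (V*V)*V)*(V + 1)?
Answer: -23040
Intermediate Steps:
v(V) = (1 + V)*(V + V³) (v(V) = (V + V²*V)*(1 + V) = (V + V³)*(1 + V) = (1 + V)*(V + V³))
-384*v(-3) = -(-1152)*(1 - 3 + (-3)² + (-3)³) = -(-1152)*(1 - 3 + 9 - 27) = -(-1152)*(-20) = -384*60 = -23040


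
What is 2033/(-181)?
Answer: -2033/181 ≈ -11.232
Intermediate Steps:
2033/(-181) = 2033*(-1/181) = -2033/181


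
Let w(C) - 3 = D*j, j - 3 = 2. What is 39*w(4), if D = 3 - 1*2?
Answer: 312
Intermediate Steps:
D = 1 (D = 3 - 2 = 1)
j = 5 (j = 3 + 2 = 5)
w(C) = 8 (w(C) = 3 + 1*5 = 3 + 5 = 8)
39*w(4) = 39*8 = 312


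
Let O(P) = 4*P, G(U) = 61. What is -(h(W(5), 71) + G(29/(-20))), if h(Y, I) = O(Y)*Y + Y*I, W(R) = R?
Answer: -516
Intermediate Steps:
h(Y, I) = 4*Y**2 + I*Y (h(Y, I) = (4*Y)*Y + Y*I = 4*Y**2 + I*Y)
-(h(W(5), 71) + G(29/(-20))) = -(5*(71 + 4*5) + 61) = -(5*(71 + 20) + 61) = -(5*91 + 61) = -(455 + 61) = -1*516 = -516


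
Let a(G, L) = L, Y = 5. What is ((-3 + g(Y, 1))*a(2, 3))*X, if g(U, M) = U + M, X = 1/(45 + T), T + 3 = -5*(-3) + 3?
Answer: 3/20 ≈ 0.15000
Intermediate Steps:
T = 15 (T = -3 + (-5*(-3) + 3) = -3 + (15 + 3) = -3 + 18 = 15)
X = 1/60 (X = 1/(45 + 15) = 1/60 ≈ 0.016667)
g(U, M) = M + U
((-3 + g(Y, 1))*a(2, 3))*X = ((-3 + (1 + 5))*3)*(1/60) = ((-3 + 6)*3)*(1/60) = (3*3)*(1/60) = 9*(1/60) = 3/20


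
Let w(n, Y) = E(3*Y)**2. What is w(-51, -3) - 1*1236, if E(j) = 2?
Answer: -1232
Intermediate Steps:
w(n, Y) = 4 (w(n, Y) = 2**2 = 4)
w(-51, -3) - 1*1236 = 4 - 1*1236 = 4 - 1236 = -1232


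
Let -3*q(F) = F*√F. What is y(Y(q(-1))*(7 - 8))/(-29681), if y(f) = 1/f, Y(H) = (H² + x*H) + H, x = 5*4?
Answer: 9*I*(-63 + I)/117833570 ≈ -7.6379e-8 - 4.8119e-6*I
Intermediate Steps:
q(F) = -F^(3/2)/3 (q(F) = -F*√F/3 = -F^(3/2)/3)
x = 20
Y(H) = H² + 21*H (Y(H) = (H² + 20*H) + H = H² + 21*H)
y(Y(q(-1))*(7 - 8))/(-29681) = 1/((((-(-1)*I/3)*(21 - (-1)*I/3))*(7 - 8))*(-29681)) = -1/29681/(((-(-1)*I/3)*(21 - (-1)*I/3))*(-1)) = -1/29681/(((I/3)*(21 + I/3))*(-1)) = -1/29681/((I*(21 + I/3)/3)*(-1)) = -1/29681/(-I*(21 + I/3)/3) = (27*I*(21 - I/3)/3970)*(-1/29681) = -27*I*(21 - I/3)/117833570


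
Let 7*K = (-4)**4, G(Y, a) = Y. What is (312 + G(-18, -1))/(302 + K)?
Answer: 343/395 ≈ 0.86835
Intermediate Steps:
K = 256/7 (K = (1/7)*(-4)**4 = (1/7)*256 = 256/7 ≈ 36.571)
(312 + G(-18, -1))/(302 + K) = (312 - 18)/(302 + 256/7) = 294/(2370/7) = 294*(7/2370) = 343/395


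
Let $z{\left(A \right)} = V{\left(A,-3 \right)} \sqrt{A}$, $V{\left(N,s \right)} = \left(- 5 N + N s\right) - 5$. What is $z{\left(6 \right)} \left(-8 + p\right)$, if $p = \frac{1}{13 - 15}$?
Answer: $\frac{901 \sqrt{6}}{2} \approx 1103.5$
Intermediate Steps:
$p = - \frac{1}{2}$ ($p = \frac{1}{-2} = - \frac{1}{2} \approx -0.5$)
$V{\left(N,s \right)} = -5 - 5 N + N s$
$z{\left(A \right)} = \sqrt{A} \left(-5 - 8 A\right)$ ($z{\left(A \right)} = \left(-5 - 5 A + A \left(-3\right)\right) \sqrt{A} = \left(-5 - 5 A - 3 A\right) \sqrt{A} = \left(-5 - 8 A\right) \sqrt{A} = \sqrt{A} \left(-5 - 8 A\right)$)
$z{\left(6 \right)} \left(-8 + p\right) = \sqrt{6} \left(-5 - 48\right) \left(-8 - \frac{1}{2}\right) = \sqrt{6} \left(-5 - 48\right) \left(- \frac{17}{2}\right) = \sqrt{6} \left(-53\right) \left(- \frac{17}{2}\right) = - 53 \sqrt{6} \left(- \frac{17}{2}\right) = \frac{901 \sqrt{6}}{2}$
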